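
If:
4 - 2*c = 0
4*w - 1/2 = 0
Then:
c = 2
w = 1/8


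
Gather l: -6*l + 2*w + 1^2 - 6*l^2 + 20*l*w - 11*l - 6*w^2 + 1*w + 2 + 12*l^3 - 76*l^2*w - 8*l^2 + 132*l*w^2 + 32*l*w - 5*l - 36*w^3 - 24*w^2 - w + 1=12*l^3 + l^2*(-76*w - 14) + l*(132*w^2 + 52*w - 22) - 36*w^3 - 30*w^2 + 2*w + 4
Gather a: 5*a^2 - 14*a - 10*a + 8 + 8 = 5*a^2 - 24*a + 16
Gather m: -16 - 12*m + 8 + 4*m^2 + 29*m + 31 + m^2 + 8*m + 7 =5*m^2 + 25*m + 30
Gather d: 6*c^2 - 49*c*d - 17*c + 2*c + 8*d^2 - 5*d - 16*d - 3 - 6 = 6*c^2 - 15*c + 8*d^2 + d*(-49*c - 21) - 9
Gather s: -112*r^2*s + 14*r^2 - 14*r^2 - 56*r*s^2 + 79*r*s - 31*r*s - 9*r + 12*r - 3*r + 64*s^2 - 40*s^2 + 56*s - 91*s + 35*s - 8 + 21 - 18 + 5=s^2*(24 - 56*r) + s*(-112*r^2 + 48*r)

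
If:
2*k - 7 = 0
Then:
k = 7/2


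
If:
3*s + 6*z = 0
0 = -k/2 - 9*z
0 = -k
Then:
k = 0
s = 0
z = 0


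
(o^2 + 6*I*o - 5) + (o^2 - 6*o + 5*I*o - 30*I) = 2*o^2 - 6*o + 11*I*o - 5 - 30*I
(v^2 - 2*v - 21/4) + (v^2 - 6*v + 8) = 2*v^2 - 8*v + 11/4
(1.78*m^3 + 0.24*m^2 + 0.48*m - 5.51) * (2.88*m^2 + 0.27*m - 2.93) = 5.1264*m^5 + 1.1718*m^4 - 3.7682*m^3 - 16.4424*m^2 - 2.8941*m + 16.1443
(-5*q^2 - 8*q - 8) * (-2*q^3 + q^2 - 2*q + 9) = 10*q^5 + 11*q^4 + 18*q^3 - 37*q^2 - 56*q - 72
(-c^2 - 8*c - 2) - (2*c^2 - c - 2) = -3*c^2 - 7*c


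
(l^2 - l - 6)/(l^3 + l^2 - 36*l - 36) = (l^2 - l - 6)/(l^3 + l^2 - 36*l - 36)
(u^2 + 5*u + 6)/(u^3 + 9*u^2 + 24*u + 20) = (u + 3)/(u^2 + 7*u + 10)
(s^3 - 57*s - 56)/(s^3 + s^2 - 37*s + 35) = (s^2 - 7*s - 8)/(s^2 - 6*s + 5)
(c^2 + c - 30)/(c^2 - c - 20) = (c + 6)/(c + 4)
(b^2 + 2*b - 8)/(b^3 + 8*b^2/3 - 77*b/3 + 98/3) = 3*(b + 4)/(3*b^2 + 14*b - 49)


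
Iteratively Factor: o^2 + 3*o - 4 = (o - 1)*(o + 4)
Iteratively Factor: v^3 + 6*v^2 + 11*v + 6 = (v + 2)*(v^2 + 4*v + 3) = (v + 2)*(v + 3)*(v + 1)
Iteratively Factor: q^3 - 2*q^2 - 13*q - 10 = (q + 1)*(q^2 - 3*q - 10) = (q + 1)*(q + 2)*(q - 5)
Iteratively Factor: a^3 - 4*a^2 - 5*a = (a)*(a^2 - 4*a - 5) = a*(a - 5)*(a + 1)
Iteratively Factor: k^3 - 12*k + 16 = (k - 2)*(k^2 + 2*k - 8) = (k - 2)^2*(k + 4)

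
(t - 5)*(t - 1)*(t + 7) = t^3 + t^2 - 37*t + 35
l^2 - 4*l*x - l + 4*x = (l - 1)*(l - 4*x)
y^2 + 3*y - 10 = (y - 2)*(y + 5)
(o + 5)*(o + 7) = o^2 + 12*o + 35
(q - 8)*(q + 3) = q^2 - 5*q - 24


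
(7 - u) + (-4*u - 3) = 4 - 5*u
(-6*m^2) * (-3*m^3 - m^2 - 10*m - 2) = 18*m^5 + 6*m^4 + 60*m^3 + 12*m^2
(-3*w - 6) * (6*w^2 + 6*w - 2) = -18*w^3 - 54*w^2 - 30*w + 12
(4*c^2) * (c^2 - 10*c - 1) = 4*c^4 - 40*c^3 - 4*c^2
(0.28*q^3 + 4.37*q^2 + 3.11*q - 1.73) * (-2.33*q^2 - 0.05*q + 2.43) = -0.6524*q^5 - 10.1961*q^4 - 6.7844*q^3 + 14.4945*q^2 + 7.6438*q - 4.2039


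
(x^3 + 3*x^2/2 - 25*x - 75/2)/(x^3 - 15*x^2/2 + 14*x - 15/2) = (2*x^2 + 13*x + 15)/(2*x^2 - 5*x + 3)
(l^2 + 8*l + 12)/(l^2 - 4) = (l + 6)/(l - 2)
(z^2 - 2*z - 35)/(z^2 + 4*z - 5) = (z - 7)/(z - 1)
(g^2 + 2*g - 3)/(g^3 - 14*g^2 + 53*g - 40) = (g + 3)/(g^2 - 13*g + 40)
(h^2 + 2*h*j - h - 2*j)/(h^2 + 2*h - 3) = (h + 2*j)/(h + 3)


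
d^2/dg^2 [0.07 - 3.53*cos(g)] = 3.53*cos(g)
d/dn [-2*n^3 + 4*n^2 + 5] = 2*n*(4 - 3*n)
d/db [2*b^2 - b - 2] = 4*b - 1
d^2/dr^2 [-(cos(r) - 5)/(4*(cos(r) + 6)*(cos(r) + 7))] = (-33*(1 - cos(r)^2)^2 + cos(r)^5 - 449*cos(r)^3 - 587*cos(r)^2 + 5136*cos(r) + 2395)/(4*(cos(r) + 6)^3*(cos(r) + 7)^3)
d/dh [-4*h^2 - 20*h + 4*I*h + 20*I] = -8*h - 20 + 4*I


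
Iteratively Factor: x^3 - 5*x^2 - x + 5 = (x + 1)*(x^2 - 6*x + 5) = (x - 5)*(x + 1)*(x - 1)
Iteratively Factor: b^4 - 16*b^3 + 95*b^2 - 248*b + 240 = (b - 3)*(b^3 - 13*b^2 + 56*b - 80) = (b - 5)*(b - 3)*(b^2 - 8*b + 16) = (b - 5)*(b - 4)*(b - 3)*(b - 4)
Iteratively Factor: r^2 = (r)*(r)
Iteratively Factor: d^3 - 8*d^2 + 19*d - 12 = (d - 3)*(d^2 - 5*d + 4) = (d - 4)*(d - 3)*(d - 1)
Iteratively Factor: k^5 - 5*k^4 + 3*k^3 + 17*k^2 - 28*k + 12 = (k - 1)*(k^4 - 4*k^3 - k^2 + 16*k - 12) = (k - 1)*(k + 2)*(k^3 - 6*k^2 + 11*k - 6) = (k - 3)*(k - 1)*(k + 2)*(k^2 - 3*k + 2) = (k - 3)*(k - 1)^2*(k + 2)*(k - 2)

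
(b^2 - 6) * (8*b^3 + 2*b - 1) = 8*b^5 - 46*b^3 - b^2 - 12*b + 6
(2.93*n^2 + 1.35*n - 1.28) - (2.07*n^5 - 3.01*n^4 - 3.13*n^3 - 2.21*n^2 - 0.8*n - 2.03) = -2.07*n^5 + 3.01*n^4 + 3.13*n^3 + 5.14*n^2 + 2.15*n + 0.75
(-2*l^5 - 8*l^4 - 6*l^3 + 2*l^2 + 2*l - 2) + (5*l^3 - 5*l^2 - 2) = -2*l^5 - 8*l^4 - l^3 - 3*l^2 + 2*l - 4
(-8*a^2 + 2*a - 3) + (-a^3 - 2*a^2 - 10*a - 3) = -a^3 - 10*a^2 - 8*a - 6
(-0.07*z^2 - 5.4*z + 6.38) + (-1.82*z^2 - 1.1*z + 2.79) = -1.89*z^2 - 6.5*z + 9.17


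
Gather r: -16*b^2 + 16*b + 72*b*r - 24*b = -16*b^2 + 72*b*r - 8*b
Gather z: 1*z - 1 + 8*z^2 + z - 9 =8*z^2 + 2*z - 10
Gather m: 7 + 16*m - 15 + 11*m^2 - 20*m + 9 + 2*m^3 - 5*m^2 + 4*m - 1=2*m^3 + 6*m^2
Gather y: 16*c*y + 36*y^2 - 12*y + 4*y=36*y^2 + y*(16*c - 8)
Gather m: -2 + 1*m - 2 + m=2*m - 4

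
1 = 1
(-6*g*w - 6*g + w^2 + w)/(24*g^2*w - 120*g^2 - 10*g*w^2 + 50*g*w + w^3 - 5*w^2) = (w + 1)/(-4*g*w + 20*g + w^2 - 5*w)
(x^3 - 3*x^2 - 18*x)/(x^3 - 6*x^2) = (x + 3)/x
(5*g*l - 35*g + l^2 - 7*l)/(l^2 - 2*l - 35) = (5*g + l)/(l + 5)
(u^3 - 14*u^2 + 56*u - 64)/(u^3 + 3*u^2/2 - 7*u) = 2*(u^2 - 12*u + 32)/(u*(2*u + 7))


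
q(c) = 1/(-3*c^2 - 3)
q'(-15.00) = 0.00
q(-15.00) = 0.00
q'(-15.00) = 0.00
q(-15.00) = 0.00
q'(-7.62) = -0.00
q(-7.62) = -0.01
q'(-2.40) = -0.04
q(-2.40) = -0.05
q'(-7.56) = -0.00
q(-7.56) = -0.01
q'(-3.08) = -0.02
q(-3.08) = -0.03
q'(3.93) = 0.01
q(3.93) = -0.02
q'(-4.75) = -0.01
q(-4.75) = -0.01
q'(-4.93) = -0.01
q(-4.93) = -0.01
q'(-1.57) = -0.09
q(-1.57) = -0.10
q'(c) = 6*c/(-3*c^2 - 3)^2 = 2*c/(3*(c^2 + 1)^2)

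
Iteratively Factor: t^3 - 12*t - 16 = (t + 2)*(t^2 - 2*t - 8) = (t - 4)*(t + 2)*(t + 2)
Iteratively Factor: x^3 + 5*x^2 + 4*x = (x)*(x^2 + 5*x + 4) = x*(x + 4)*(x + 1)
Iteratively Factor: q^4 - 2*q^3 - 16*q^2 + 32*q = (q - 4)*(q^3 + 2*q^2 - 8*q) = (q - 4)*(q + 4)*(q^2 - 2*q) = (q - 4)*(q - 2)*(q + 4)*(q)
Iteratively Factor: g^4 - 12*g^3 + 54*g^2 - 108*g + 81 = (g - 3)*(g^3 - 9*g^2 + 27*g - 27) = (g - 3)^2*(g^2 - 6*g + 9) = (g - 3)^3*(g - 3)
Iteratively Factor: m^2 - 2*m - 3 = (m + 1)*(m - 3)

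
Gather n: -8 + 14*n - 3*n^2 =-3*n^2 + 14*n - 8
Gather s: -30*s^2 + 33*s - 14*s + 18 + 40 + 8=-30*s^2 + 19*s + 66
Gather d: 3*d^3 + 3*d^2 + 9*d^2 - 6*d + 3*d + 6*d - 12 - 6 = 3*d^3 + 12*d^2 + 3*d - 18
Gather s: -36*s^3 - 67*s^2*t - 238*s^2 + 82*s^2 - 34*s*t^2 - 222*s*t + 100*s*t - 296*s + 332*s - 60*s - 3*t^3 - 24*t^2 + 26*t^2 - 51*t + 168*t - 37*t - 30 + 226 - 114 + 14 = -36*s^3 + s^2*(-67*t - 156) + s*(-34*t^2 - 122*t - 24) - 3*t^3 + 2*t^2 + 80*t + 96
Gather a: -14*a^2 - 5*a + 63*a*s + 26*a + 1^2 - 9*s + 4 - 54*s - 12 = -14*a^2 + a*(63*s + 21) - 63*s - 7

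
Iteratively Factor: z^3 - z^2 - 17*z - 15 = (z + 3)*(z^2 - 4*z - 5) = (z + 1)*(z + 3)*(z - 5)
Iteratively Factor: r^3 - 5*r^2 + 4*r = (r - 4)*(r^2 - r) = (r - 4)*(r - 1)*(r)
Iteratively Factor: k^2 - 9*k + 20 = (k - 4)*(k - 5)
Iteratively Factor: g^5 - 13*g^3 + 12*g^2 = (g + 4)*(g^4 - 4*g^3 + 3*g^2) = g*(g + 4)*(g^3 - 4*g^2 + 3*g) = g^2*(g + 4)*(g^2 - 4*g + 3) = g^2*(g - 1)*(g + 4)*(g - 3)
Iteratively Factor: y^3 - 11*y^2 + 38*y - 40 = (y - 4)*(y^2 - 7*y + 10) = (y - 4)*(y - 2)*(y - 5)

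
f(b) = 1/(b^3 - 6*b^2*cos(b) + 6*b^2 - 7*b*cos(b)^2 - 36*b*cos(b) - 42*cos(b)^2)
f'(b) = (-6*b^2*sin(b) - 3*b^2 - 14*b*sin(b)*cos(b) - 36*b*sin(b) + 12*b*cos(b) - 12*b - 84*sin(b)*cos(b) + 7*cos(b)^2 + 36*cos(b))/(b^3 - 6*b^2*cos(b) + 6*b^2 - 7*b*cos(b)^2 - 36*b*cos(b) - 42*cos(b)^2)^2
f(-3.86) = -0.07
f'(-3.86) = 0.31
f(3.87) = 0.00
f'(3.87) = -0.00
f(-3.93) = -0.10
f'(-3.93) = 0.66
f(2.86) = 0.01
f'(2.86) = -0.00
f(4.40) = 0.00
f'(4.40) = 0.00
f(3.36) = 0.00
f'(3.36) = -0.00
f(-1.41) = 0.07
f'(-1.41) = -0.07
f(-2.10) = -0.07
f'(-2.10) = -0.27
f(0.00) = -0.02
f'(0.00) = 0.02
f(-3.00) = -0.02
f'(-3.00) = 0.00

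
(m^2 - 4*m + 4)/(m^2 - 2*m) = (m - 2)/m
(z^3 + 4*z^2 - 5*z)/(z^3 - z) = (z + 5)/(z + 1)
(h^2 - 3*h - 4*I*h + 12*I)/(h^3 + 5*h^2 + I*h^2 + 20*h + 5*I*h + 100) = (h - 3)/(h^2 + 5*h*(1 + I) + 25*I)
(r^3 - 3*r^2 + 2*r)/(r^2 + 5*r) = (r^2 - 3*r + 2)/(r + 5)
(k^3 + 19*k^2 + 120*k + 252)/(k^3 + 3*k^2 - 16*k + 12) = (k^2 + 13*k + 42)/(k^2 - 3*k + 2)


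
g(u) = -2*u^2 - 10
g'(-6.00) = 24.00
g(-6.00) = -82.00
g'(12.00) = -48.00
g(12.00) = -298.00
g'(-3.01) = 12.04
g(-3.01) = -28.12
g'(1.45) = -5.80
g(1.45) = -14.20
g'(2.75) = -11.00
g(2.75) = -25.12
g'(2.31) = -9.24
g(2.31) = -20.67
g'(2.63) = -10.52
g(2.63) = -23.83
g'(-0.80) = 3.20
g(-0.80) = -11.28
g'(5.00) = -20.00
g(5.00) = -60.00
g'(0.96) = -3.84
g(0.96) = -11.84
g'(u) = -4*u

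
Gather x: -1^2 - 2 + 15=12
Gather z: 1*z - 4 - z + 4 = 0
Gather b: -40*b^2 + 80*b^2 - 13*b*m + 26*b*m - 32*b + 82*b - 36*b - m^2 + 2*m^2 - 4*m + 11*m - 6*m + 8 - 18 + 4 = 40*b^2 + b*(13*m + 14) + m^2 + m - 6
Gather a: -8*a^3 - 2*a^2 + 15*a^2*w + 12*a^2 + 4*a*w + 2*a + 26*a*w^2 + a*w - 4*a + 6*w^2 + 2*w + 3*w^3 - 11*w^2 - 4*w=-8*a^3 + a^2*(15*w + 10) + a*(26*w^2 + 5*w - 2) + 3*w^3 - 5*w^2 - 2*w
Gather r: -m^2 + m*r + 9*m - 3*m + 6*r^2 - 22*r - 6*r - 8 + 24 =-m^2 + 6*m + 6*r^2 + r*(m - 28) + 16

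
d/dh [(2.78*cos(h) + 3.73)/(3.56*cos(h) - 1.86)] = 18.4496*sin(h)/(3.56*cos(h) - 1.86)^2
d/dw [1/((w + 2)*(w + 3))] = (-2*w - 5)/(w^4 + 10*w^3 + 37*w^2 + 60*w + 36)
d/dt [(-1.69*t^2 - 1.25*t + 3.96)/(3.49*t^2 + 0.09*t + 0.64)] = (4.2104*t^2 - 29.804*t - 1.1564)/(12.1801*t^4 + 0.6282*t^3 + 4.4753*t^2 + 0.1152*t + 0.4096)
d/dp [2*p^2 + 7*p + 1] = 4*p + 7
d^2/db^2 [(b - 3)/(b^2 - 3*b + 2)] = 2*(3*(2 - b)*(b^2 - 3*b + 2) + (b - 3)*(2*b - 3)^2)/(b^2 - 3*b + 2)^3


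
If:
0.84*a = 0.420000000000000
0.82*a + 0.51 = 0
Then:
No Solution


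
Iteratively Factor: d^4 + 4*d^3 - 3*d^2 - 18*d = (d + 3)*(d^3 + d^2 - 6*d) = (d - 2)*(d + 3)*(d^2 + 3*d) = (d - 2)*(d + 3)^2*(d)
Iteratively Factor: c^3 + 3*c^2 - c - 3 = (c - 1)*(c^2 + 4*c + 3) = (c - 1)*(c + 3)*(c + 1)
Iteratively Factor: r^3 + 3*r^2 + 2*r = (r + 1)*(r^2 + 2*r) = (r + 1)*(r + 2)*(r)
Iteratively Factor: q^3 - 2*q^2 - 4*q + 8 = (q - 2)*(q^2 - 4) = (q - 2)*(q + 2)*(q - 2)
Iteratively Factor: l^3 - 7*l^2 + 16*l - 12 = (l - 3)*(l^2 - 4*l + 4) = (l - 3)*(l - 2)*(l - 2)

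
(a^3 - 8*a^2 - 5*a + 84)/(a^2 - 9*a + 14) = (a^2 - a - 12)/(a - 2)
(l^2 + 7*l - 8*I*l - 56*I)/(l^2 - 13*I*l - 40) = (l + 7)/(l - 5*I)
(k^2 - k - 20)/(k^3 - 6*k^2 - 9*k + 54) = (k^2 - k - 20)/(k^3 - 6*k^2 - 9*k + 54)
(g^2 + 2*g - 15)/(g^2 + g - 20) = (g - 3)/(g - 4)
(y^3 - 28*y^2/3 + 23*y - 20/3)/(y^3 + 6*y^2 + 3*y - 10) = (3*y^3 - 28*y^2 + 69*y - 20)/(3*(y^3 + 6*y^2 + 3*y - 10))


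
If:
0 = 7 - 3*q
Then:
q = 7/3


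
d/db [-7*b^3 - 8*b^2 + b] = -21*b^2 - 16*b + 1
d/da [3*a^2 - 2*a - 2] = 6*a - 2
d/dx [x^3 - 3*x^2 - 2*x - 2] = 3*x^2 - 6*x - 2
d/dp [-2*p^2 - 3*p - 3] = -4*p - 3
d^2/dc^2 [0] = 0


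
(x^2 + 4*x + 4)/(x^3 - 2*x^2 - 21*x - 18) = (x^2 + 4*x + 4)/(x^3 - 2*x^2 - 21*x - 18)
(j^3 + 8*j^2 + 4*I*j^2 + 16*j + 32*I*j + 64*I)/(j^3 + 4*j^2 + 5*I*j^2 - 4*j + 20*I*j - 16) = (j + 4)/(j + I)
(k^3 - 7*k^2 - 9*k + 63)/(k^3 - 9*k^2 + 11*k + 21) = (k + 3)/(k + 1)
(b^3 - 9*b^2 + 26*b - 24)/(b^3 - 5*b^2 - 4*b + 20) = (b^2 - 7*b + 12)/(b^2 - 3*b - 10)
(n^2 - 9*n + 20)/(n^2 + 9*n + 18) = (n^2 - 9*n + 20)/(n^2 + 9*n + 18)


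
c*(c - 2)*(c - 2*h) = c^3 - 2*c^2*h - 2*c^2 + 4*c*h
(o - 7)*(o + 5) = o^2 - 2*o - 35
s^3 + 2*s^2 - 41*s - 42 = (s - 6)*(s + 1)*(s + 7)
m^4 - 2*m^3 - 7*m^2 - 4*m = m*(m - 4)*(m + 1)^2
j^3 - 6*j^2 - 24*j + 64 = (j - 8)*(j - 2)*(j + 4)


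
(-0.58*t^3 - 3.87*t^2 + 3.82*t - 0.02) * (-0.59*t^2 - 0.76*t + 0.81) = 0.3422*t^5 + 2.7241*t^4 + 0.2176*t^3 - 6.0261*t^2 + 3.1094*t - 0.0162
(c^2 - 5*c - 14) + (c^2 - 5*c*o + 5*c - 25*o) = 2*c^2 - 5*c*o - 25*o - 14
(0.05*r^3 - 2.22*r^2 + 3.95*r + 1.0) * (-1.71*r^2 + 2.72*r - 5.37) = -0.0855*r^5 + 3.9322*r^4 - 13.0614*r^3 + 20.9554*r^2 - 18.4915*r - 5.37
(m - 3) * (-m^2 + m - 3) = -m^3 + 4*m^2 - 6*m + 9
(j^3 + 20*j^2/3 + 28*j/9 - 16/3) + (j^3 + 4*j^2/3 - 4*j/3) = 2*j^3 + 8*j^2 + 16*j/9 - 16/3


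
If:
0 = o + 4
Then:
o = -4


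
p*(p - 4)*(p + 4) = p^3 - 16*p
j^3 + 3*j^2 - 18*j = j*(j - 3)*(j + 6)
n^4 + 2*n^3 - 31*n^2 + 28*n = n*(n - 4)*(n - 1)*(n + 7)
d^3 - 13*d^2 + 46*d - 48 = (d - 8)*(d - 3)*(d - 2)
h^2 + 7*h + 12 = (h + 3)*(h + 4)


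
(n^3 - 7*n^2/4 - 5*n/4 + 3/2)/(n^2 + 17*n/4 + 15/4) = (4*n^3 - 7*n^2 - 5*n + 6)/(4*n^2 + 17*n + 15)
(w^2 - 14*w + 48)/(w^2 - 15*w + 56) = (w - 6)/(w - 7)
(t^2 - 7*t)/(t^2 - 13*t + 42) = t/(t - 6)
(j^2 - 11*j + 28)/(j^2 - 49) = (j - 4)/(j + 7)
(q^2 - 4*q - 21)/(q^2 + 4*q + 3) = (q - 7)/(q + 1)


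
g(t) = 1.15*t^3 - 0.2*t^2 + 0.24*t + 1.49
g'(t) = 3.45*t^2 - 0.4*t + 0.24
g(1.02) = 2.75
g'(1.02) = 3.42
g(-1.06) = -0.36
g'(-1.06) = 4.54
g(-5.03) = -151.13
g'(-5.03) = 89.54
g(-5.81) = -232.20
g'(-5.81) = 119.02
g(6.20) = 269.37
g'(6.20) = 130.38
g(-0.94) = 0.13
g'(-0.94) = 3.66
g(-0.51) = 1.16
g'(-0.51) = 1.34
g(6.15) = 262.90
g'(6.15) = 128.27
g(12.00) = 1962.77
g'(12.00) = 492.24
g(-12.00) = -2017.39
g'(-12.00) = 501.84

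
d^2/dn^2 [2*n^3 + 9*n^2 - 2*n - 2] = 12*n + 18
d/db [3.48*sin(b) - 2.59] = 3.48*cos(b)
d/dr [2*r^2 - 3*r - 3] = 4*r - 3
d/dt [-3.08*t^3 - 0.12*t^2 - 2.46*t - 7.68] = -9.24*t^2 - 0.24*t - 2.46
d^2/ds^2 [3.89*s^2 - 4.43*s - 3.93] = 7.78000000000000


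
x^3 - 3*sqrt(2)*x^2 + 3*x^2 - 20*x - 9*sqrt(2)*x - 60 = (x + 3)*(x - 5*sqrt(2))*(x + 2*sqrt(2))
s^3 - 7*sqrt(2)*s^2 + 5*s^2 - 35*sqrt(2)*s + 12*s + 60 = (s + 5)*(s - 6*sqrt(2))*(s - sqrt(2))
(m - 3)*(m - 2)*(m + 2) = m^3 - 3*m^2 - 4*m + 12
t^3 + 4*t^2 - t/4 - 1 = (t - 1/2)*(t + 1/2)*(t + 4)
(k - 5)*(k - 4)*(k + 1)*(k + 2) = k^4 - 6*k^3 - 5*k^2 + 42*k + 40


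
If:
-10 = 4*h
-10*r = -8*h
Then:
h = -5/2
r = -2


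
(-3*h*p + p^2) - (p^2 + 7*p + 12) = -3*h*p - 7*p - 12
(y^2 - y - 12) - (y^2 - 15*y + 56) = 14*y - 68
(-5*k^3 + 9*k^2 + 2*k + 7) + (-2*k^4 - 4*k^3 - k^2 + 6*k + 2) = -2*k^4 - 9*k^3 + 8*k^2 + 8*k + 9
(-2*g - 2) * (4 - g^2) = 2*g^3 + 2*g^2 - 8*g - 8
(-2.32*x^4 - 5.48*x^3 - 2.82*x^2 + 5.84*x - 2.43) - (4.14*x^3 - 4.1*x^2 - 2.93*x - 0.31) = -2.32*x^4 - 9.62*x^3 + 1.28*x^2 + 8.77*x - 2.12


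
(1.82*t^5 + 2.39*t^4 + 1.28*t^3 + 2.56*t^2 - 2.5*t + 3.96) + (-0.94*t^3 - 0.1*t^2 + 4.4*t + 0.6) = 1.82*t^5 + 2.39*t^4 + 0.34*t^3 + 2.46*t^2 + 1.9*t + 4.56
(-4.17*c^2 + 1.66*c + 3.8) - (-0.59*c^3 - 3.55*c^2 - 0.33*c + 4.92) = 0.59*c^3 - 0.62*c^2 + 1.99*c - 1.12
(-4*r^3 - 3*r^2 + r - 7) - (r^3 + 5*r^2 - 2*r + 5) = -5*r^3 - 8*r^2 + 3*r - 12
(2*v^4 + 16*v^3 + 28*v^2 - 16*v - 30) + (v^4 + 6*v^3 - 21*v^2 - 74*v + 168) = 3*v^4 + 22*v^3 + 7*v^2 - 90*v + 138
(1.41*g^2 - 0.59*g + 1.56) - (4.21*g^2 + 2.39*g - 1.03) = -2.8*g^2 - 2.98*g + 2.59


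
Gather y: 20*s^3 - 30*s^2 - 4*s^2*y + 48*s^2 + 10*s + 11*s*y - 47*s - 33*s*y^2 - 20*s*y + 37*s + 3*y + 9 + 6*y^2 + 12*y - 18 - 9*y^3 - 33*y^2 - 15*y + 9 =20*s^3 + 18*s^2 - 9*y^3 + y^2*(-33*s - 27) + y*(-4*s^2 - 9*s)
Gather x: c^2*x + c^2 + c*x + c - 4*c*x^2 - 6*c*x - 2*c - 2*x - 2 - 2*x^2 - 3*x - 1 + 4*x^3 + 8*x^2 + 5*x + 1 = c^2 - c + 4*x^3 + x^2*(6 - 4*c) + x*(c^2 - 5*c) - 2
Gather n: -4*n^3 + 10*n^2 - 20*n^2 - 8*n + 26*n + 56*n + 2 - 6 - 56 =-4*n^3 - 10*n^2 + 74*n - 60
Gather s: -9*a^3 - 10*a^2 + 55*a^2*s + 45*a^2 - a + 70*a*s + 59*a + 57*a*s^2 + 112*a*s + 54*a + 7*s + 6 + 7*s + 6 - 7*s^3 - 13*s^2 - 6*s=-9*a^3 + 35*a^2 + 112*a - 7*s^3 + s^2*(57*a - 13) + s*(55*a^2 + 182*a + 8) + 12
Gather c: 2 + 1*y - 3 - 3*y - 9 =-2*y - 10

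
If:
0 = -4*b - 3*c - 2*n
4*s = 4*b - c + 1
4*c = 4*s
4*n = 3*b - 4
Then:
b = 14/79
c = 27/79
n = -137/158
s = 27/79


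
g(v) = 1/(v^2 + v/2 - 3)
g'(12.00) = 0.00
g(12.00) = 0.01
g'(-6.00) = 0.01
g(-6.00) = 0.03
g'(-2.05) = 114.26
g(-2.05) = 5.63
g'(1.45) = -114.26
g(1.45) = -5.80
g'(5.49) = -0.01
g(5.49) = 0.03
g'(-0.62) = 0.09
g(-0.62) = -0.34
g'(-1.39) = 0.73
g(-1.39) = -0.57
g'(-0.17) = -0.02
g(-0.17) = -0.33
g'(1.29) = -6.45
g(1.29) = -1.45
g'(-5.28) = 0.02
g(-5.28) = 0.04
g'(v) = (-2*v - 1/2)/(v^2 + v/2 - 3)^2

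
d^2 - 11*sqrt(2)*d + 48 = (d - 8*sqrt(2))*(d - 3*sqrt(2))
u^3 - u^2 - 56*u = u*(u - 8)*(u + 7)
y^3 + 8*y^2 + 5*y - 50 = (y - 2)*(y + 5)^2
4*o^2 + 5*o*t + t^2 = (o + t)*(4*o + t)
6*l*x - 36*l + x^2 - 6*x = (6*l + x)*(x - 6)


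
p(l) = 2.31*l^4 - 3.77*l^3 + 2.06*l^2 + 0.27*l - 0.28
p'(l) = 9.24*l^3 - 11.31*l^2 + 4.12*l + 0.27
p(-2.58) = 179.83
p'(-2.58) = -244.33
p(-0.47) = 0.55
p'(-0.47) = -5.12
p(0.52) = 0.06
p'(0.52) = 0.65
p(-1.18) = 12.94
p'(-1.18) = -35.52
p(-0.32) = -0.01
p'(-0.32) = -2.51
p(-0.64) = 1.77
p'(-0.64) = -9.42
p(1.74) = 7.74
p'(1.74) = 21.87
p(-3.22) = 394.41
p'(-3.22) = -438.75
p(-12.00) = 54707.84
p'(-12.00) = -17644.53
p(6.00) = 2254.94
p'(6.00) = 1613.67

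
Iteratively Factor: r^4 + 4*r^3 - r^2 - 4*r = (r - 1)*(r^3 + 5*r^2 + 4*r) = (r - 1)*(r + 1)*(r^2 + 4*r) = (r - 1)*(r + 1)*(r + 4)*(r)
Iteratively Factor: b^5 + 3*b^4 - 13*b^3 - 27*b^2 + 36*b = (b - 1)*(b^4 + 4*b^3 - 9*b^2 - 36*b) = (b - 1)*(b + 4)*(b^3 - 9*b) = b*(b - 1)*(b + 4)*(b^2 - 9) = b*(b - 3)*(b - 1)*(b + 4)*(b + 3)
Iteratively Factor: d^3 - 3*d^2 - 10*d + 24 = (d - 4)*(d^2 + d - 6) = (d - 4)*(d + 3)*(d - 2)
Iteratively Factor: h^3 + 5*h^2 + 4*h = (h)*(h^2 + 5*h + 4) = h*(h + 4)*(h + 1)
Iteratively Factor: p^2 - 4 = (p - 2)*(p + 2)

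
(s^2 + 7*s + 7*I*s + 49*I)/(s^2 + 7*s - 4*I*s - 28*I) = (s + 7*I)/(s - 4*I)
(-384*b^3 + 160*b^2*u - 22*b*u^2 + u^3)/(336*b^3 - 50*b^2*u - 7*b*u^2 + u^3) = (-8*b + u)/(7*b + u)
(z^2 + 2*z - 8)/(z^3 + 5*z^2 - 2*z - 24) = 1/(z + 3)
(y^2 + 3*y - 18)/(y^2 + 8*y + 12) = (y - 3)/(y + 2)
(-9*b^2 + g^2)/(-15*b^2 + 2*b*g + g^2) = (3*b + g)/(5*b + g)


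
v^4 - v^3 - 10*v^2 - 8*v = v*(v - 4)*(v + 1)*(v + 2)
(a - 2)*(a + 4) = a^2 + 2*a - 8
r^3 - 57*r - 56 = (r - 8)*(r + 1)*(r + 7)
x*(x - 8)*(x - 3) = x^3 - 11*x^2 + 24*x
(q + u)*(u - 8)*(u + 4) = q*u^2 - 4*q*u - 32*q + u^3 - 4*u^2 - 32*u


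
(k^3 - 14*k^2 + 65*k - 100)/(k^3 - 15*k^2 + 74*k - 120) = (k - 5)/(k - 6)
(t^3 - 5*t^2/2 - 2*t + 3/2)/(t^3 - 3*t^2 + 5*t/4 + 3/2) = 2*(2*t^3 - 5*t^2 - 4*t + 3)/(4*t^3 - 12*t^2 + 5*t + 6)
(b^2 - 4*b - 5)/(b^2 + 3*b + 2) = (b - 5)/(b + 2)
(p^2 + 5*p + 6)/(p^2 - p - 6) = (p + 3)/(p - 3)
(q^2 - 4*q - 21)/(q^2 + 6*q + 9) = (q - 7)/(q + 3)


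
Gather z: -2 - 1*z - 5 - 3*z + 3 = -4*z - 4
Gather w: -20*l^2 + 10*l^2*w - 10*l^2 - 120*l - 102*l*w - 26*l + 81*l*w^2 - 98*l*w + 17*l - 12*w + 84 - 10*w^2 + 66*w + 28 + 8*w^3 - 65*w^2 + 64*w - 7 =-30*l^2 - 129*l + 8*w^3 + w^2*(81*l - 75) + w*(10*l^2 - 200*l + 118) + 105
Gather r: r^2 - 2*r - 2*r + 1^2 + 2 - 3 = r^2 - 4*r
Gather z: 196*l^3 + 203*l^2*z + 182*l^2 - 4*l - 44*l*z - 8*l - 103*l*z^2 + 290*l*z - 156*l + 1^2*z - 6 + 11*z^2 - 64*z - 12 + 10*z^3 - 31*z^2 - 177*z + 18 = 196*l^3 + 182*l^2 - 168*l + 10*z^3 + z^2*(-103*l - 20) + z*(203*l^2 + 246*l - 240)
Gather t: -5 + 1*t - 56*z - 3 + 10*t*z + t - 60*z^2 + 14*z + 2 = t*(10*z + 2) - 60*z^2 - 42*z - 6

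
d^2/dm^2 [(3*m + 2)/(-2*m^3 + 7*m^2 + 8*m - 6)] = 2*(-36*m^5 + 78*m^4 + 29*m^3 + 18*m^2 - 642*m - 356)/(8*m^9 - 84*m^8 + 198*m^7 + 401*m^6 - 1296*m^5 - 1038*m^4 + 1720*m^3 + 396*m^2 - 864*m + 216)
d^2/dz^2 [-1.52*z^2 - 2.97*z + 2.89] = -3.04000000000000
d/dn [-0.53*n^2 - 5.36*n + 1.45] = -1.06*n - 5.36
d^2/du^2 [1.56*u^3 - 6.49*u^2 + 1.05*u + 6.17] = 9.36*u - 12.98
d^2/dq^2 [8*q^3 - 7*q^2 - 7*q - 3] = 48*q - 14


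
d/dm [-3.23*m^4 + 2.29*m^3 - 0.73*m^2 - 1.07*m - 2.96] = -12.92*m^3 + 6.87*m^2 - 1.46*m - 1.07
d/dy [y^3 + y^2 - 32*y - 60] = 3*y^2 + 2*y - 32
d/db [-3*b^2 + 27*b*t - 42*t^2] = -6*b + 27*t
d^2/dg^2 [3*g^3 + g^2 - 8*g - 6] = 18*g + 2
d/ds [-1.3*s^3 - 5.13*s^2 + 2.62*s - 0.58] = -3.9*s^2 - 10.26*s + 2.62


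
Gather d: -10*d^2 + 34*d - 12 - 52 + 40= -10*d^2 + 34*d - 24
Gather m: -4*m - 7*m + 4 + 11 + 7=22 - 11*m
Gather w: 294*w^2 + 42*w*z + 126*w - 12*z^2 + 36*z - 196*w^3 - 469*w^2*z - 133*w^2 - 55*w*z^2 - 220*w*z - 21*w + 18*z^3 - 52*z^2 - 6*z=-196*w^3 + w^2*(161 - 469*z) + w*(-55*z^2 - 178*z + 105) + 18*z^3 - 64*z^2 + 30*z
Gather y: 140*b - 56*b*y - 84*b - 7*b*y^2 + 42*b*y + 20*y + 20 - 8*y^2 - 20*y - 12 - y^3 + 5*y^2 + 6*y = 56*b - y^3 + y^2*(-7*b - 3) + y*(6 - 14*b) + 8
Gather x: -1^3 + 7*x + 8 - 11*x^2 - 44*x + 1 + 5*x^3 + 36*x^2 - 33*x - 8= 5*x^3 + 25*x^2 - 70*x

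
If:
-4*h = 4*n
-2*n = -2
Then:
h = -1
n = 1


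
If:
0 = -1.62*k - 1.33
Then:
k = -0.82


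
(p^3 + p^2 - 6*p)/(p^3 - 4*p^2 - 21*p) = (p - 2)/(p - 7)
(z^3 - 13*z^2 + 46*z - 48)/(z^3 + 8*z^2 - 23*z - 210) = (z^3 - 13*z^2 + 46*z - 48)/(z^3 + 8*z^2 - 23*z - 210)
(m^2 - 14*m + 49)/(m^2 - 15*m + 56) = (m - 7)/(m - 8)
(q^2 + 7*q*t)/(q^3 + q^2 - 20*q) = (q + 7*t)/(q^2 + q - 20)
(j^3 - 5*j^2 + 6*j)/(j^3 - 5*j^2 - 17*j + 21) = j*(j^2 - 5*j + 6)/(j^3 - 5*j^2 - 17*j + 21)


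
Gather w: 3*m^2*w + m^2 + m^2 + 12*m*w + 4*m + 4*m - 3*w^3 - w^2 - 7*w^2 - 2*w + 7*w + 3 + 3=2*m^2 + 8*m - 3*w^3 - 8*w^2 + w*(3*m^2 + 12*m + 5) + 6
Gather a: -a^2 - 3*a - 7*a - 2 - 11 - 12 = -a^2 - 10*a - 25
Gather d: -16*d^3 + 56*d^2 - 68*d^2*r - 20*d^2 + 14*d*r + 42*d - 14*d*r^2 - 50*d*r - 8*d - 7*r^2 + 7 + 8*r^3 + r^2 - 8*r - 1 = -16*d^3 + d^2*(36 - 68*r) + d*(-14*r^2 - 36*r + 34) + 8*r^3 - 6*r^2 - 8*r + 6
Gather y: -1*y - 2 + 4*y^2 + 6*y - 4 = 4*y^2 + 5*y - 6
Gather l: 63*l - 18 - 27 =63*l - 45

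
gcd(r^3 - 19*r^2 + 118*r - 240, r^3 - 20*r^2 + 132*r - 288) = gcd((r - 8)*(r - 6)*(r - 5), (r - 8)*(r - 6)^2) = r^2 - 14*r + 48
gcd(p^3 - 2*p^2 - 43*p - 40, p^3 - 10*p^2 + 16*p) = p - 8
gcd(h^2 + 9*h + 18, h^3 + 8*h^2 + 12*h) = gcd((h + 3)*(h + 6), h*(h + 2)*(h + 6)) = h + 6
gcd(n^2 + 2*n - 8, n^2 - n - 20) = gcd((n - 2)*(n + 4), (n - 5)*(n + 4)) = n + 4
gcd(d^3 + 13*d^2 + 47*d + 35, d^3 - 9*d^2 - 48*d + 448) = d + 7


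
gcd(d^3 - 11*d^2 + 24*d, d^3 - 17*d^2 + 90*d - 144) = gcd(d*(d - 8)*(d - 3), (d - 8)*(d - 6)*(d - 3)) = d^2 - 11*d + 24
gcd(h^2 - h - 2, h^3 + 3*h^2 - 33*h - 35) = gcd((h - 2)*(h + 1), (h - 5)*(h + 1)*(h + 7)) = h + 1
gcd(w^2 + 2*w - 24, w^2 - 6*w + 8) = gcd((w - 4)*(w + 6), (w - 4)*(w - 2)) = w - 4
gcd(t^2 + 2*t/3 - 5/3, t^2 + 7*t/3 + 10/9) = t + 5/3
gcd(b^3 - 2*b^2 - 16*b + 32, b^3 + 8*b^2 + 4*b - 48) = b^2 + 2*b - 8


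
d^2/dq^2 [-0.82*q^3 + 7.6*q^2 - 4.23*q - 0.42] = 15.2 - 4.92*q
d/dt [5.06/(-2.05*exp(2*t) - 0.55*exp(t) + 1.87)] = (20.746*exp(t) + 2.783)*exp(t)/(2.05*exp(2*t) + 0.55*exp(t) - 1.87)^2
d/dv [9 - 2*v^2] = -4*v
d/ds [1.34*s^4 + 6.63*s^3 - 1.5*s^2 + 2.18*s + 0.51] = 5.36*s^3 + 19.89*s^2 - 3.0*s + 2.18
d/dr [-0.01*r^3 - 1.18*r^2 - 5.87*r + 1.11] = -0.03*r^2 - 2.36*r - 5.87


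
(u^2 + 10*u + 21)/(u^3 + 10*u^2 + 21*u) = 1/u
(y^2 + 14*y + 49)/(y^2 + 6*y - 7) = (y + 7)/(y - 1)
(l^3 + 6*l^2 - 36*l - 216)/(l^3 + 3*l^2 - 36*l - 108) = (l + 6)/(l + 3)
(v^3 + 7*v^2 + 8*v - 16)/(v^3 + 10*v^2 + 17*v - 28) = (v + 4)/(v + 7)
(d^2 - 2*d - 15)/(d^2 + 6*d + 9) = (d - 5)/(d + 3)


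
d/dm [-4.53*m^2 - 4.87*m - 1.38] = -9.06*m - 4.87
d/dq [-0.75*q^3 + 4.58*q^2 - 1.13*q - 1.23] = -2.25*q^2 + 9.16*q - 1.13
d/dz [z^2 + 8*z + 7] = 2*z + 8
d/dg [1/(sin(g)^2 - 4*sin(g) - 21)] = 2*(2 - sin(g))*cos(g)/((sin(g) - 7)^2*(sin(g) + 3)^2)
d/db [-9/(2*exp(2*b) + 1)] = 36*exp(2*b)/(2*exp(2*b) + 1)^2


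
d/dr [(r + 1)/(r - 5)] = -6/(r - 5)^2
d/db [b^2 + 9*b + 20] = 2*b + 9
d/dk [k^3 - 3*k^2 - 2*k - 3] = 3*k^2 - 6*k - 2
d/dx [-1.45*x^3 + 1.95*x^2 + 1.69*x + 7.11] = -4.35*x^2 + 3.9*x + 1.69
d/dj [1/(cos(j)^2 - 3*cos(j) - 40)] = (2*cos(j) - 3)*sin(j)/(sin(j)^2 + 3*cos(j) + 39)^2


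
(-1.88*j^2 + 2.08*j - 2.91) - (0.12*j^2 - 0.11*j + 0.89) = -2.0*j^2 + 2.19*j - 3.8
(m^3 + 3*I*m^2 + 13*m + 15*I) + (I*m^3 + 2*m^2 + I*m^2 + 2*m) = m^3 + I*m^3 + 2*m^2 + 4*I*m^2 + 15*m + 15*I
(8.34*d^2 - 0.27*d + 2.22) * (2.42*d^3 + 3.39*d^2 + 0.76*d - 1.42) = 20.1828*d^5 + 27.6192*d^4 + 10.7955*d^3 - 4.5222*d^2 + 2.0706*d - 3.1524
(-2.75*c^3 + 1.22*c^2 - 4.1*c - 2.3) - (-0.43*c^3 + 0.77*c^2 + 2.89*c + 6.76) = -2.32*c^3 + 0.45*c^2 - 6.99*c - 9.06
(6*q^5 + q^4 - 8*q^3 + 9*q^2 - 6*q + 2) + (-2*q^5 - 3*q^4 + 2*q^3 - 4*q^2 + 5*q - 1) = 4*q^5 - 2*q^4 - 6*q^3 + 5*q^2 - q + 1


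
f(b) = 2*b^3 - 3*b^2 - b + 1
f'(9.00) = 431.00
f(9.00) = 1207.00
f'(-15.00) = 1439.00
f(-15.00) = -7409.00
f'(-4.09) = 123.91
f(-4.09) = -181.93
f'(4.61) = 98.85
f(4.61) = 128.58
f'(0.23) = -2.06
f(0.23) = 0.64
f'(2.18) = 14.43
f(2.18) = 5.28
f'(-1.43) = 19.85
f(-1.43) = -9.55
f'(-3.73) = 104.86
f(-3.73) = -140.80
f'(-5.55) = 217.12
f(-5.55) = -427.77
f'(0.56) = -2.48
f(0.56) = -0.15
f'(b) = 6*b^2 - 6*b - 1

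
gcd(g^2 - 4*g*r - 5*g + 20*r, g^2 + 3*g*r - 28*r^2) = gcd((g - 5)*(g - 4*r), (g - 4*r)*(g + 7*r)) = -g + 4*r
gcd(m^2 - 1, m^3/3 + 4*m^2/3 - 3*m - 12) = 1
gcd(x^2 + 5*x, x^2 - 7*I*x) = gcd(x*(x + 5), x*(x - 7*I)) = x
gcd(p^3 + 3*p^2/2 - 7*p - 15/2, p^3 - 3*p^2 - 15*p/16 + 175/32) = p - 5/2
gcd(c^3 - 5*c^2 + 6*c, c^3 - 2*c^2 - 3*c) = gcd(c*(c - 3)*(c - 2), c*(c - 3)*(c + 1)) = c^2 - 3*c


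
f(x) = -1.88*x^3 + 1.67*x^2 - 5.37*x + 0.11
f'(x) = -5.64*x^2 + 3.34*x - 5.37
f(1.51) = -10.66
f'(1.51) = -13.19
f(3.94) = -110.11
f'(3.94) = -79.76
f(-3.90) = 157.97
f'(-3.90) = -104.18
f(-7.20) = 827.05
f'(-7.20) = -321.80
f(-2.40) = 48.61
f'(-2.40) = -45.87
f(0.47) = -2.24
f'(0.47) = -5.05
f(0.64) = -3.14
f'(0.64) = -5.54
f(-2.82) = 70.69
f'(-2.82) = -59.64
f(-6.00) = 498.53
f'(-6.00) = -228.45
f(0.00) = 0.11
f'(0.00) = -5.37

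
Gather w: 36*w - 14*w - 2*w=20*w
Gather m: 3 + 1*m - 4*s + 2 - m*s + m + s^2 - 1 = m*(2 - s) + s^2 - 4*s + 4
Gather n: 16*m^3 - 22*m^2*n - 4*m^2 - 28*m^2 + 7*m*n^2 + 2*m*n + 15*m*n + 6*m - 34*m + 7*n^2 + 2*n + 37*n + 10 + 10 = 16*m^3 - 32*m^2 - 28*m + n^2*(7*m + 7) + n*(-22*m^2 + 17*m + 39) + 20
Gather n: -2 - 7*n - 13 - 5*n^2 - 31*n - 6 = -5*n^2 - 38*n - 21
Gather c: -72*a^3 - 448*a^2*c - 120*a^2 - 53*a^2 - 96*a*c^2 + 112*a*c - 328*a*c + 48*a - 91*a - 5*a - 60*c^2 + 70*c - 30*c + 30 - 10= -72*a^3 - 173*a^2 - 48*a + c^2*(-96*a - 60) + c*(-448*a^2 - 216*a + 40) + 20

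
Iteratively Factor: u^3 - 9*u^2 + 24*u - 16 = (u - 4)*(u^2 - 5*u + 4) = (u - 4)*(u - 1)*(u - 4)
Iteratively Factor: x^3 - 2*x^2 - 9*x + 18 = (x + 3)*(x^2 - 5*x + 6) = (x - 3)*(x + 3)*(x - 2)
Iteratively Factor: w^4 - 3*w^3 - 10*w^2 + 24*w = (w + 3)*(w^3 - 6*w^2 + 8*w) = w*(w + 3)*(w^2 - 6*w + 8) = w*(w - 4)*(w + 3)*(w - 2)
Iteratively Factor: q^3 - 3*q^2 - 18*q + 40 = (q - 2)*(q^2 - q - 20) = (q - 2)*(q + 4)*(q - 5)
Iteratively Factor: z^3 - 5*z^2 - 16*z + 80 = (z + 4)*(z^2 - 9*z + 20) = (z - 5)*(z + 4)*(z - 4)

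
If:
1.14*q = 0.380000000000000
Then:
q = 0.33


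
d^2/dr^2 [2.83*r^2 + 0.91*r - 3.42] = 5.66000000000000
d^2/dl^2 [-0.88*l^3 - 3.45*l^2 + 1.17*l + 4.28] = -5.28*l - 6.9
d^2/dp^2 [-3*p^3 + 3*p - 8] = -18*p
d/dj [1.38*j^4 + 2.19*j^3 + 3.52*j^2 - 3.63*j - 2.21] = 5.52*j^3 + 6.57*j^2 + 7.04*j - 3.63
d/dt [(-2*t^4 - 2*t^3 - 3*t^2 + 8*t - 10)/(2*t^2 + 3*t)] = (-8*t^5 - 22*t^4 - 12*t^3 - 25*t^2 + 40*t + 30)/(t^2*(4*t^2 + 12*t + 9))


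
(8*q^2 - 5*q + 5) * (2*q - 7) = 16*q^3 - 66*q^2 + 45*q - 35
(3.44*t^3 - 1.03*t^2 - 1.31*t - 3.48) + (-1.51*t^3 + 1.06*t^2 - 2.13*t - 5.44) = 1.93*t^3 + 0.03*t^2 - 3.44*t - 8.92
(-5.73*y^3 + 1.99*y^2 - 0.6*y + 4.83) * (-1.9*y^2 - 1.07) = 10.887*y^5 - 3.781*y^4 + 7.2711*y^3 - 11.3063*y^2 + 0.642*y - 5.1681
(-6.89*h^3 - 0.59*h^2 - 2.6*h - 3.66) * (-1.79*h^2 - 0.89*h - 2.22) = 12.3331*h^5 + 7.1882*h^4 + 20.4749*h^3 + 10.1752*h^2 + 9.0294*h + 8.1252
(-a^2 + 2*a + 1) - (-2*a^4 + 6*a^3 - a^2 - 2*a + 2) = 2*a^4 - 6*a^3 + 4*a - 1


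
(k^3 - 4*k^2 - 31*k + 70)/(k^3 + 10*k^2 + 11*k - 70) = (k - 7)/(k + 7)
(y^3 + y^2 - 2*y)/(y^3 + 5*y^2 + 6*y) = (y - 1)/(y + 3)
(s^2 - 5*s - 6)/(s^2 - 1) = (s - 6)/(s - 1)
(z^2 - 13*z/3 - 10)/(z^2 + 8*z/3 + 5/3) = (z - 6)/(z + 1)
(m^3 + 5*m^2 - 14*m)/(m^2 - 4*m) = (m^2 + 5*m - 14)/(m - 4)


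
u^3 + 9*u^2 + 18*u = u*(u + 3)*(u + 6)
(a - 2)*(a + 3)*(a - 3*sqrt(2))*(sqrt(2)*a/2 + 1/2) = sqrt(2)*a^4/2 - 5*a^3/2 + sqrt(2)*a^3/2 - 9*sqrt(2)*a^2/2 - 5*a^2/2 - 3*sqrt(2)*a/2 + 15*a + 9*sqrt(2)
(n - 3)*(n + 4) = n^2 + n - 12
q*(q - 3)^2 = q^3 - 6*q^2 + 9*q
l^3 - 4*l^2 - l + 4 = (l - 4)*(l - 1)*(l + 1)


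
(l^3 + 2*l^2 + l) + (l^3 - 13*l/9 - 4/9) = 2*l^3 + 2*l^2 - 4*l/9 - 4/9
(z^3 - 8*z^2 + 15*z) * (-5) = -5*z^3 + 40*z^2 - 75*z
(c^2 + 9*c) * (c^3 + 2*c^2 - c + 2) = c^5 + 11*c^4 + 17*c^3 - 7*c^2 + 18*c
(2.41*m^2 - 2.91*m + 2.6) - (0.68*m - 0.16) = 2.41*m^2 - 3.59*m + 2.76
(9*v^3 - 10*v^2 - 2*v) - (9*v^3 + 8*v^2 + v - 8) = -18*v^2 - 3*v + 8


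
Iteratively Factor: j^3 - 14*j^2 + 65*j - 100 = (j - 4)*(j^2 - 10*j + 25) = (j - 5)*(j - 4)*(j - 5)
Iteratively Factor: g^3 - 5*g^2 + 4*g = (g - 1)*(g^2 - 4*g) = (g - 4)*(g - 1)*(g)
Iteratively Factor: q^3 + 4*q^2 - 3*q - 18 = (q + 3)*(q^2 + q - 6) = (q - 2)*(q + 3)*(q + 3)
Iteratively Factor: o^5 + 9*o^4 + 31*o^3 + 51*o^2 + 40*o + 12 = (o + 2)*(o^4 + 7*o^3 + 17*o^2 + 17*o + 6) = (o + 2)^2*(o^3 + 5*o^2 + 7*o + 3) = (o + 2)^2*(o + 3)*(o^2 + 2*o + 1) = (o + 1)*(o + 2)^2*(o + 3)*(o + 1)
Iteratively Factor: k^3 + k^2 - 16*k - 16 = (k + 4)*(k^2 - 3*k - 4) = (k - 4)*(k + 4)*(k + 1)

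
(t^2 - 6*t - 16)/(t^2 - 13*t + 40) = (t + 2)/(t - 5)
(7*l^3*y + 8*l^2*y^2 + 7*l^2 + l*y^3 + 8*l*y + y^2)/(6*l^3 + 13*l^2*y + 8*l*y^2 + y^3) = (7*l^2*y + l*y^2 + 7*l + y)/(6*l^2 + 7*l*y + y^2)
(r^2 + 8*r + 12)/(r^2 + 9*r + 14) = (r + 6)/(r + 7)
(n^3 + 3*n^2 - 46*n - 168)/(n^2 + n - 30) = (n^2 - 3*n - 28)/(n - 5)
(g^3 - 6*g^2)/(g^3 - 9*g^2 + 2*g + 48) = g^2*(g - 6)/(g^3 - 9*g^2 + 2*g + 48)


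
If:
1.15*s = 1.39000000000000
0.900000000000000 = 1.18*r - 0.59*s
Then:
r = 1.37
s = 1.21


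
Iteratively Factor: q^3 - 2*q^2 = (q)*(q^2 - 2*q) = q*(q - 2)*(q)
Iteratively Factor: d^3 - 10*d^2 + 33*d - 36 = (d - 4)*(d^2 - 6*d + 9) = (d - 4)*(d - 3)*(d - 3)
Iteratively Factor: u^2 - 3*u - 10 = (u + 2)*(u - 5)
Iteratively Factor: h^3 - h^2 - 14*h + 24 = (h - 2)*(h^2 + h - 12) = (h - 3)*(h - 2)*(h + 4)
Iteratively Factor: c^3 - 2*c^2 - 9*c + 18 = (c + 3)*(c^2 - 5*c + 6) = (c - 2)*(c + 3)*(c - 3)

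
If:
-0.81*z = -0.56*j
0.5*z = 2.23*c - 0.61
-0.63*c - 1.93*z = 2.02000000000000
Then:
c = 0.04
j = -1.53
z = -1.06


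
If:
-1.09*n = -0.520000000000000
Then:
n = 0.48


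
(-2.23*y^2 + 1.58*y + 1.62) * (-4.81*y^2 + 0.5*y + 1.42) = 10.7263*y^4 - 8.7148*y^3 - 10.1688*y^2 + 3.0536*y + 2.3004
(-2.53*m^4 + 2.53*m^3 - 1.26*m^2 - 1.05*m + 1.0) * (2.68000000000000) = -6.7804*m^4 + 6.7804*m^3 - 3.3768*m^2 - 2.814*m + 2.68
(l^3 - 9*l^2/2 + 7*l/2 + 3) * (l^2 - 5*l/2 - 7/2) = l^5 - 7*l^4 + 45*l^3/4 + 10*l^2 - 79*l/4 - 21/2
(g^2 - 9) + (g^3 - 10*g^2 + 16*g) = g^3 - 9*g^2 + 16*g - 9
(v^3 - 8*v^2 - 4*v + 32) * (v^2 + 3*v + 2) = v^5 - 5*v^4 - 26*v^3 + 4*v^2 + 88*v + 64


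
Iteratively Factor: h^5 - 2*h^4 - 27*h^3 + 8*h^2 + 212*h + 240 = (h - 5)*(h^4 + 3*h^3 - 12*h^2 - 52*h - 48) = (h - 5)*(h + 2)*(h^3 + h^2 - 14*h - 24) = (h - 5)*(h + 2)*(h + 3)*(h^2 - 2*h - 8) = (h - 5)*(h - 4)*(h + 2)*(h + 3)*(h + 2)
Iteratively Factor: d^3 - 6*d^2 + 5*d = (d)*(d^2 - 6*d + 5) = d*(d - 1)*(d - 5)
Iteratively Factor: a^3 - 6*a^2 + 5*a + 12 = (a + 1)*(a^2 - 7*a + 12) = (a - 4)*(a + 1)*(a - 3)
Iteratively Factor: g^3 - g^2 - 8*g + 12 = (g - 2)*(g^2 + g - 6) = (g - 2)*(g + 3)*(g - 2)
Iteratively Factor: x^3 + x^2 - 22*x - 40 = (x + 2)*(x^2 - x - 20) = (x - 5)*(x + 2)*(x + 4)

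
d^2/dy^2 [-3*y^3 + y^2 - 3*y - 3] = 2 - 18*y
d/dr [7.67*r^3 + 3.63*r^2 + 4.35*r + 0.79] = 23.01*r^2 + 7.26*r + 4.35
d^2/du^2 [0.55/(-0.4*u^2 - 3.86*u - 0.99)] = (0.176*u^2 + 1.6984*u - 0.55*(0.8*u + 3.86)*(1.6*u + 7.72) + 0.4356)/(0.4*u^2 + 3.86*u + 0.99)^3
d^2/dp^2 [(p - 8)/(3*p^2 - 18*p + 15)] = 2*((14 - 3*p)*(p^2 - 6*p + 5) + 4*(p - 8)*(p - 3)^2)/(3*(p^2 - 6*p + 5)^3)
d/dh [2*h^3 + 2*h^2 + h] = 6*h^2 + 4*h + 1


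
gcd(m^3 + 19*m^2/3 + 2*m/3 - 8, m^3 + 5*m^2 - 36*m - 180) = m + 6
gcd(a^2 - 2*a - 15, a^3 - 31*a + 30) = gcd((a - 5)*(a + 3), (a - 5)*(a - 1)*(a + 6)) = a - 5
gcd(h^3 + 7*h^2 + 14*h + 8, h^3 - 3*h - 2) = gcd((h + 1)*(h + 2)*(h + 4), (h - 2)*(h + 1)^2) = h + 1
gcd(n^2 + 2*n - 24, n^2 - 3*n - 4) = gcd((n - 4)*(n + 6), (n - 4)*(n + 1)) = n - 4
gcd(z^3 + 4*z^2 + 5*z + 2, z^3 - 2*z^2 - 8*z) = z + 2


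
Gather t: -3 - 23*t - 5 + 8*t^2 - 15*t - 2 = 8*t^2 - 38*t - 10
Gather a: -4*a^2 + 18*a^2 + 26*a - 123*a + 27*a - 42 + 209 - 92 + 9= 14*a^2 - 70*a + 84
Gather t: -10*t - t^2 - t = -t^2 - 11*t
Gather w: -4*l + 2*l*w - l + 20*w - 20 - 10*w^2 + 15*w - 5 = -5*l - 10*w^2 + w*(2*l + 35) - 25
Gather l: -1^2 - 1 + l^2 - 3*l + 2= l^2 - 3*l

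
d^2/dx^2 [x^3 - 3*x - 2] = 6*x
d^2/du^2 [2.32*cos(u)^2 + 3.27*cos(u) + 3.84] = -3.27*cos(u) - 4.64*cos(2*u)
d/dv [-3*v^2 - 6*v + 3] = -6*v - 6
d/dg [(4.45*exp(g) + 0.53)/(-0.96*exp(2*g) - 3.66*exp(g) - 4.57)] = (4.272*exp(2*g) + 1.0176*exp(g) - 18.3967)*exp(g)/(0.9216*exp(4*g) + 7.0272*exp(3*g) + 22.17*exp(2*g) + 33.4524*exp(g) + 20.8849)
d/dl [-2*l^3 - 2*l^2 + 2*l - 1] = -6*l^2 - 4*l + 2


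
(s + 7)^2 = s^2 + 14*s + 49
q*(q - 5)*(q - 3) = q^3 - 8*q^2 + 15*q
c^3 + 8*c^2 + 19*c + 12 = (c + 1)*(c + 3)*(c + 4)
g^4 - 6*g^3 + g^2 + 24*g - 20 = (g - 5)*(g - 2)*(g - 1)*(g + 2)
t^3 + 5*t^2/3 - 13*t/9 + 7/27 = (t - 1/3)^2*(t + 7/3)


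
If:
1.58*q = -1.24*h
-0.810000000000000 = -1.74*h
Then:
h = 0.47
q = -0.37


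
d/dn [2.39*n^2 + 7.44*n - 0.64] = 4.78*n + 7.44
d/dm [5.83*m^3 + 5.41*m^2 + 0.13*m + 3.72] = 17.49*m^2 + 10.82*m + 0.13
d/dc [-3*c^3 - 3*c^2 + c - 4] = -9*c^2 - 6*c + 1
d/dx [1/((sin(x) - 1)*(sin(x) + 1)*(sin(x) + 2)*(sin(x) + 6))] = 2*(-2*sin(x)^3 - 12*sin(x)^2 - 11*sin(x) + 4)/((sin(x) + 2)^2*(sin(x) + 6)^2*cos(x)^3)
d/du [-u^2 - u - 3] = -2*u - 1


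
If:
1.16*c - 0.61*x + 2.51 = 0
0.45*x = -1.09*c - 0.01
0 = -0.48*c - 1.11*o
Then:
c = -0.96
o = 0.41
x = 2.30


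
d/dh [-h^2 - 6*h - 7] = -2*h - 6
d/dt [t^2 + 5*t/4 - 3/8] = 2*t + 5/4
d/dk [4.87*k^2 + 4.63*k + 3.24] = 9.74*k + 4.63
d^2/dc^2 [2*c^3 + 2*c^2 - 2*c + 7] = 12*c + 4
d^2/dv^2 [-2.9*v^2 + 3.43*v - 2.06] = -5.80000000000000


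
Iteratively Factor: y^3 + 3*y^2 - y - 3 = (y + 3)*(y^2 - 1) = (y + 1)*(y + 3)*(y - 1)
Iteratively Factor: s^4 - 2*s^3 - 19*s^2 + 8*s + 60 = (s + 2)*(s^3 - 4*s^2 - 11*s + 30) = (s - 5)*(s + 2)*(s^2 + s - 6) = (s - 5)*(s - 2)*(s + 2)*(s + 3)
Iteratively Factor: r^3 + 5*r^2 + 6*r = (r + 2)*(r^2 + 3*r) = r*(r + 2)*(r + 3)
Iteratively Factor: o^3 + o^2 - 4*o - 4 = (o + 2)*(o^2 - o - 2) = (o - 2)*(o + 2)*(o + 1)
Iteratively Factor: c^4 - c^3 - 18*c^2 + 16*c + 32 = (c + 4)*(c^3 - 5*c^2 + 2*c + 8) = (c - 4)*(c + 4)*(c^2 - c - 2) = (c - 4)*(c - 2)*(c + 4)*(c + 1)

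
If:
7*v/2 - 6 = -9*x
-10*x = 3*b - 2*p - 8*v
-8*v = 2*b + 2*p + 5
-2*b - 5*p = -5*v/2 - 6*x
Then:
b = -1078/405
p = 1499/810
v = -19/45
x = 673/810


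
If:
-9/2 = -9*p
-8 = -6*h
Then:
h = 4/3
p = 1/2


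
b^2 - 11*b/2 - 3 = (b - 6)*(b + 1/2)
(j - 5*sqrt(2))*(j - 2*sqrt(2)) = j^2 - 7*sqrt(2)*j + 20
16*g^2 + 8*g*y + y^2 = (4*g + y)^2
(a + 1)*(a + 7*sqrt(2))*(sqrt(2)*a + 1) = sqrt(2)*a^3 + sqrt(2)*a^2 + 15*a^2 + 7*sqrt(2)*a + 15*a + 7*sqrt(2)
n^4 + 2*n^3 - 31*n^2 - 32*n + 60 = (n - 5)*(n - 1)*(n + 2)*(n + 6)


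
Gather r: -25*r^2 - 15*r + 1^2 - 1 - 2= -25*r^2 - 15*r - 2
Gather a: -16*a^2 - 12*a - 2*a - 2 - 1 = -16*a^2 - 14*a - 3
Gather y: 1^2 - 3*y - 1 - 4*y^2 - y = -4*y^2 - 4*y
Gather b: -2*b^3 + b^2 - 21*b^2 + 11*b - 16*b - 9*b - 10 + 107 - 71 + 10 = -2*b^3 - 20*b^2 - 14*b + 36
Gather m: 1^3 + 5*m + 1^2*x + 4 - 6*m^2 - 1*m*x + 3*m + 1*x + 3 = -6*m^2 + m*(8 - x) + 2*x + 8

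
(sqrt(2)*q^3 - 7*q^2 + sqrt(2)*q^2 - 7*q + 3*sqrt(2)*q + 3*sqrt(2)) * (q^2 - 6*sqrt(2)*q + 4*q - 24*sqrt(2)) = sqrt(2)*q^5 - 19*q^4 + 5*sqrt(2)*q^4 - 95*q^3 + 49*sqrt(2)*q^3 - 112*q^2 + 225*sqrt(2)*q^2 - 180*q + 180*sqrt(2)*q - 144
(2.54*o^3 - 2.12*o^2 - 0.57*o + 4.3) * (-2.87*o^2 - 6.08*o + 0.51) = -7.2898*o^5 - 9.3588*o^4 + 15.8209*o^3 - 9.9566*o^2 - 26.4347*o + 2.193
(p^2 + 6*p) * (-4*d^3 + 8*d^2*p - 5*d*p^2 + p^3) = -4*d^3*p^2 - 24*d^3*p + 8*d^2*p^3 + 48*d^2*p^2 - 5*d*p^4 - 30*d*p^3 + p^5 + 6*p^4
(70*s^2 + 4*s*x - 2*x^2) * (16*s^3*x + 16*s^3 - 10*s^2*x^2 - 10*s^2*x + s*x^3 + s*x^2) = 1120*s^5*x + 1120*s^5 - 636*s^4*x^2 - 636*s^4*x - 2*s^3*x^3 - 2*s^3*x^2 + 24*s^2*x^4 + 24*s^2*x^3 - 2*s*x^5 - 2*s*x^4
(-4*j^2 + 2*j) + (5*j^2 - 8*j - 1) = j^2 - 6*j - 1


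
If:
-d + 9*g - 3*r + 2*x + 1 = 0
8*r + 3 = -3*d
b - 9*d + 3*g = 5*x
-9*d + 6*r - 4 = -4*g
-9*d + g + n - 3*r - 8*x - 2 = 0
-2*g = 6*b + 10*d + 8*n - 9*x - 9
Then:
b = -17797/65382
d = -23279/32691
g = -9595/21794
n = 6563/1923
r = -2353/21794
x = 31487/32691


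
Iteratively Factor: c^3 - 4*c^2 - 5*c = (c - 5)*(c^2 + c) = (c - 5)*(c + 1)*(c)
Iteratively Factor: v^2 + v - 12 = (v + 4)*(v - 3)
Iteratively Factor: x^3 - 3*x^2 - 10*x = (x + 2)*(x^2 - 5*x) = (x - 5)*(x + 2)*(x)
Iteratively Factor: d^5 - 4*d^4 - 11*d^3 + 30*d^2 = (d + 3)*(d^4 - 7*d^3 + 10*d^2) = (d - 2)*(d + 3)*(d^3 - 5*d^2) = d*(d - 2)*(d + 3)*(d^2 - 5*d) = d*(d - 5)*(d - 2)*(d + 3)*(d)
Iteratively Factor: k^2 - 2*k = (k)*(k - 2)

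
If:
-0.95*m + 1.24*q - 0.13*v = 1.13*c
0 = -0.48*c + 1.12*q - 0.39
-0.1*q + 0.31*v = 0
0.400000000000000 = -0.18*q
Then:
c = -6.00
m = 4.33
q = -2.22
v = -0.72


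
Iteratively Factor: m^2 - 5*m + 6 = (m - 3)*(m - 2)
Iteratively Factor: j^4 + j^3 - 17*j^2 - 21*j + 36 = (j + 3)*(j^3 - 2*j^2 - 11*j + 12) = (j - 4)*(j + 3)*(j^2 + 2*j - 3) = (j - 4)*(j + 3)^2*(j - 1)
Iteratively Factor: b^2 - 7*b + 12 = (b - 4)*(b - 3)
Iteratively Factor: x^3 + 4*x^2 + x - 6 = (x - 1)*(x^2 + 5*x + 6) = (x - 1)*(x + 3)*(x + 2)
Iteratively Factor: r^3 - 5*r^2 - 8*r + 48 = (r - 4)*(r^2 - r - 12) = (r - 4)^2*(r + 3)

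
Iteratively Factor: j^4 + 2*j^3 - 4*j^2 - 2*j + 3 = (j + 1)*(j^3 + j^2 - 5*j + 3) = (j + 1)*(j + 3)*(j^2 - 2*j + 1) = (j - 1)*(j + 1)*(j + 3)*(j - 1)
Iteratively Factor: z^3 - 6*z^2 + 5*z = (z - 5)*(z^2 - z) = (z - 5)*(z - 1)*(z)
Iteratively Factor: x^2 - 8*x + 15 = (x - 3)*(x - 5)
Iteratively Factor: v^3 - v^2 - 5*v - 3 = (v - 3)*(v^2 + 2*v + 1) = (v - 3)*(v + 1)*(v + 1)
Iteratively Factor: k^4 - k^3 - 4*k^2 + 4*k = (k - 1)*(k^3 - 4*k) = (k - 2)*(k - 1)*(k^2 + 2*k) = k*(k - 2)*(k - 1)*(k + 2)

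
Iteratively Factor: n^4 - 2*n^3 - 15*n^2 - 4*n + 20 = (n - 5)*(n^3 + 3*n^2 - 4) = (n - 5)*(n + 2)*(n^2 + n - 2) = (n - 5)*(n + 2)^2*(n - 1)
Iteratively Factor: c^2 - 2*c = (c)*(c - 2)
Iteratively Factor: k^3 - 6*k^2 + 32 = (k - 4)*(k^2 - 2*k - 8) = (k - 4)*(k + 2)*(k - 4)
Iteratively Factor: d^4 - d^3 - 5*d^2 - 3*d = (d + 1)*(d^3 - 2*d^2 - 3*d) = d*(d + 1)*(d^2 - 2*d - 3) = d*(d - 3)*(d + 1)*(d + 1)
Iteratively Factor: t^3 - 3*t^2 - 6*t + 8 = (t - 4)*(t^2 + t - 2) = (t - 4)*(t - 1)*(t + 2)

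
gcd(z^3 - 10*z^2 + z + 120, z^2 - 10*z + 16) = z - 8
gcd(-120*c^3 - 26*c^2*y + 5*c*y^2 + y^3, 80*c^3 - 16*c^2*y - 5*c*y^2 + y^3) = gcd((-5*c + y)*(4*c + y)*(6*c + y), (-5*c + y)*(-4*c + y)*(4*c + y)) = -20*c^2 - c*y + y^2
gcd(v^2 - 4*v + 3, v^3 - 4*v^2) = 1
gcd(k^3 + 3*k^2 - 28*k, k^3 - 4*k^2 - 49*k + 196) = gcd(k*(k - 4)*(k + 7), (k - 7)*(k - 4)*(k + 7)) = k^2 + 3*k - 28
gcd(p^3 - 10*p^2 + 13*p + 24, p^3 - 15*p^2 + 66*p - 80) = p - 8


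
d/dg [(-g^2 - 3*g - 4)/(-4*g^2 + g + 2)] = (-13*g^2 - 36*g - 2)/(16*g^4 - 8*g^3 - 15*g^2 + 4*g + 4)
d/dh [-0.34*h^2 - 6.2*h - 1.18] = -0.68*h - 6.2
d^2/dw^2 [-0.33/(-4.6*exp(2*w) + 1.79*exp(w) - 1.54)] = ((0.5907 - 6.072*exp(w))*(4.6*exp(2*w) - 1.79*exp(w) + 1.54) + 0.33*(9.2*exp(w) - 1.79)*(18.4*exp(w) - 3.58)*exp(w))*exp(w)/(4.6*exp(2*w) - 1.79*exp(w) + 1.54)^3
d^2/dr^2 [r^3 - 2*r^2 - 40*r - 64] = 6*r - 4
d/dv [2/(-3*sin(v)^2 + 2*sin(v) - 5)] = 4*(3*sin(v) - 1)*cos(v)/(3*sin(v)^2 - 2*sin(v) + 5)^2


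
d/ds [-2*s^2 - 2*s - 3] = -4*s - 2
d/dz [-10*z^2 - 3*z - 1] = -20*z - 3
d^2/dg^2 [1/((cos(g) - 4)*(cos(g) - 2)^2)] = (-9*sin(g)^4 + 58*sin(g)^2 - 121*cos(g) + 13*cos(3*g) + 87)/((cos(g) - 4)^3*(cos(g) - 2)^4)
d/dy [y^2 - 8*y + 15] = 2*y - 8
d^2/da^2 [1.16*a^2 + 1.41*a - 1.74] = 2.32000000000000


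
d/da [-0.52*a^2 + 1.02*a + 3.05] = 1.02 - 1.04*a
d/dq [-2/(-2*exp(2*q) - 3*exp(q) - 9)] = (-8*exp(q) - 6)*exp(q)/(2*exp(2*q) + 3*exp(q) + 9)^2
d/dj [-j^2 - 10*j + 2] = -2*j - 10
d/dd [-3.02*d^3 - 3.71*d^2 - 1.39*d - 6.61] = -9.06*d^2 - 7.42*d - 1.39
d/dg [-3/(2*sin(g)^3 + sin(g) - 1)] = 3*(6*sin(g)^2 + 1)*cos(g)/(2*sin(g)^3 + sin(g) - 1)^2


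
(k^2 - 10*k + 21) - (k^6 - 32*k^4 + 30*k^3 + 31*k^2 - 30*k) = -k^6 + 32*k^4 - 30*k^3 - 30*k^2 + 20*k + 21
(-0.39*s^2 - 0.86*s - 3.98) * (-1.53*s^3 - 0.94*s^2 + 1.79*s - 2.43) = 0.5967*s^5 + 1.6824*s^4 + 6.1997*s^3 + 3.1495*s^2 - 5.0344*s + 9.6714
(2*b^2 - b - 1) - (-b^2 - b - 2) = 3*b^2 + 1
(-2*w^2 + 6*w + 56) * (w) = -2*w^3 + 6*w^2 + 56*w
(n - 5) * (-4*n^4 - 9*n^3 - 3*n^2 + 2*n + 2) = -4*n^5 + 11*n^4 + 42*n^3 + 17*n^2 - 8*n - 10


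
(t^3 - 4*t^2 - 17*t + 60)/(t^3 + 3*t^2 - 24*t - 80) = (t - 3)/(t + 4)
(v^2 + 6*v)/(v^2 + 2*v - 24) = v/(v - 4)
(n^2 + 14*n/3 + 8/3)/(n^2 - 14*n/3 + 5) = (3*n^2 + 14*n + 8)/(3*n^2 - 14*n + 15)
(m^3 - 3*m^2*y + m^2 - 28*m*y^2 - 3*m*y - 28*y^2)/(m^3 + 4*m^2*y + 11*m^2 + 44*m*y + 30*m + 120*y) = (m^2 - 7*m*y + m - 7*y)/(m^2 + 11*m + 30)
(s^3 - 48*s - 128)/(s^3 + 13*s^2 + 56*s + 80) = (s - 8)/(s + 5)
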